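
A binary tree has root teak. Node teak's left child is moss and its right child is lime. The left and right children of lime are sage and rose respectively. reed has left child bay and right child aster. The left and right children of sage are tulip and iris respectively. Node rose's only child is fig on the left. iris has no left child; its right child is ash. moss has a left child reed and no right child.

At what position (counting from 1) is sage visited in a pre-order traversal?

Pre-order visits the node, then its left subtree, then its right subtree.
Visit teak.
At teak: go left to moss.
  Visit moss.
  At moss: go left to reed.
    Visit reed.
    At reed: go left to bay.
      bay is a leaf — visit bay.
    At reed: go right to aster.
      aster is a leaf — visit aster.
  At moss: no right child.
At teak: go right to lime.
  Visit lime.
  At lime: go left to sage.
    Visit sage.
    At sage: go left to tulip.
      tulip is a leaf — visit tulip.
    At sage: go right to iris.
      Visit iris.
      At iris: no left child.
      At iris: go right to ash.
        ash is a leaf — visit ash.
  At lime: go right to rose.
    Visit rose.
    At rose: go left to fig.
      fig is a leaf — visit fig.
    At rose: no right child.
Full pre-order sequence: teak, moss, reed, bay, aster, lime, sage, tulip, iris, ash, rose, fig.

7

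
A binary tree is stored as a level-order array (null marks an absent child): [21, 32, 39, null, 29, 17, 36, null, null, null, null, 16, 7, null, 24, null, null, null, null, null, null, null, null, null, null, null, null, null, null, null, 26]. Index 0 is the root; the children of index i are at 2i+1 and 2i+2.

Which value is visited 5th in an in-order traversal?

17

In-order visits the left subtree, then the node, then the right subtree.
At 21: go left to 32.
  At 32: no left child.
  Visit 32.
  At 32: go right to 29.
    29 is a leaf — visit 29.
Visit 21.
At 21: go right to 39.
  At 39: go left to 17.
    At 17: go left to 16.
      16 is a leaf — visit 16.
    Visit 17.
    At 17: go right to 7.
      7 is a leaf — visit 7.
  Visit 39.
  At 39: go right to 36.
    At 36: no left child.
    Visit 36.
    At 36: go right to 24.
      At 24: no left child.
      Visit 24.
      At 24: go right to 26.
        26 is a leaf — visit 26.
Full in-order sequence: 32, 29, 21, 16, 17, 7, 39, 36, 24, 26.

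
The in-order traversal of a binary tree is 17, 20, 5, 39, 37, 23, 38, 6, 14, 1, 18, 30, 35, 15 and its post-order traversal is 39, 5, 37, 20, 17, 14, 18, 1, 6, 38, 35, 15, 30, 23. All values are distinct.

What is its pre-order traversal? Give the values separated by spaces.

The last element of post-order is the root; it splits in-order into left and right subtrees.
Root 23: left subtree has 5 nodes {17, 20, 5, 39, 37}, right has 8 {38, 6, 14, 1, 18, 30, 35, 15}.
  Root 17: left subtree has 0 nodes { }, right has 4 {20, 5, 39, 37}.
    Root 20: left subtree has 0 nodes { }, right has 3 {5, 39, 37}.
      Root 37: left subtree has 2 nodes {5, 39}, right has 0 { }.
        Root 5: left subtree has 0 nodes { }, right has 1 {39}.
  Root 30: left subtree has 5 nodes {38, 6, 14, 1, 18}, right has 2 {35, 15}.
    Root 38: left subtree has 0 nodes { }, right has 4 {6, 14, 1, 18}.
      Root 6: left subtree has 0 nodes { }, right has 3 {14, 1, 18}.
        Root 1: left subtree has 1 node {14}, right has 1 {18}.
    Root 15: left subtree has 1 node {35}, right has 0 { }.

23 17 20 37 5 39 30 38 6 1 14 18 15 35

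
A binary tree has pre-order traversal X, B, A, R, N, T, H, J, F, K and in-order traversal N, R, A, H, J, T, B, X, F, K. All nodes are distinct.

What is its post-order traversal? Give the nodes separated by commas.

N, R, J, H, T, A, B, K, F, X

The first element of pre-order is the root; it splits in-order into left and right subtrees.
Root X: left subtree has 7 nodes {N, R, A, H, J, T, B}, right has 2 {F, K}.
  Root B: left subtree has 6 nodes {N, R, A, H, J, T}, right has 0 { }.
    Root A: left subtree has 2 nodes {N, R}, right has 3 {H, J, T}.
      Root R: left subtree has 1 node {N}, right has 0 { }.
      Root T: left subtree has 2 nodes {H, J}, right has 0 { }.
        Root H: left subtree has 0 nodes { }, right has 1 {J}.
  Root F: left subtree has 0 nodes { }, right has 1 {K}.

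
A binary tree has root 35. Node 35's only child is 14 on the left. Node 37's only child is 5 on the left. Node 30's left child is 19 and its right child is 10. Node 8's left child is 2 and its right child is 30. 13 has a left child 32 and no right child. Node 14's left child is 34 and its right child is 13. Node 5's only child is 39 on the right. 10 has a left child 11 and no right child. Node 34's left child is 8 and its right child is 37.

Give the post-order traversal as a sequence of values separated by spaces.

Post-order visits the left subtree, then the right subtree, then the node.
At 35: go left to 14.
  At 14: go left to 34.
    At 34: go left to 8.
      At 8: go left to 2.
        2 is a leaf — visit 2.
      At 8: go right to 30.
        At 30: go left to 19.
          19 is a leaf — visit 19.
        At 30: go right to 10.
          At 10: go left to 11.
            11 is a leaf — visit 11.
          At 10: no right child.
          Visit 10.
        Visit 30.
      Visit 8.
    At 34: go right to 37.
      At 37: go left to 5.
        At 5: no left child.
        At 5: go right to 39.
          39 is a leaf — visit 39.
        Visit 5.
      At 37: no right child.
      Visit 37.
    Visit 34.
  At 14: go right to 13.
    At 13: go left to 32.
      32 is a leaf — visit 32.
    At 13: no right child.
    Visit 13.
  Visit 14.
At 35: no right child.
Visit 35.

2 19 11 10 30 8 39 5 37 34 32 13 14 35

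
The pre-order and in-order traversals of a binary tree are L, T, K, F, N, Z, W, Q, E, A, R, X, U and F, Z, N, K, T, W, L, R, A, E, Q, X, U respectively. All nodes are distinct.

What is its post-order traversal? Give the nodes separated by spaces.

Z N F K W T R A E U X Q L

The first element of pre-order is the root; it splits in-order into left and right subtrees.
Root L: left subtree has 6 nodes {F, Z, N, K, T, W}, right has 6 {R, A, E, Q, X, U}.
  Root T: left subtree has 4 nodes {F, Z, N, K}, right has 1 {W}.
    Root K: left subtree has 3 nodes {F, Z, N}, right has 0 { }.
      Root F: left subtree has 0 nodes { }, right has 2 {Z, N}.
        Root N: left subtree has 1 node {Z}, right has 0 { }.
  Root Q: left subtree has 3 nodes {R, A, E}, right has 2 {X, U}.
    Root E: left subtree has 2 nodes {R, A}, right has 0 { }.
      Root A: left subtree has 1 node {R}, right has 0 { }.
    Root X: left subtree has 0 nodes { }, right has 1 {U}.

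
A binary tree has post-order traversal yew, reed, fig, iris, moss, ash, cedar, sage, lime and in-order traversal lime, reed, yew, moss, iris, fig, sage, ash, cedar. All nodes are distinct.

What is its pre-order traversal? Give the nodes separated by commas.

The last element of post-order is the root; it splits in-order into left and right subtrees.
Root lime: left subtree has 0 nodes { }, right has 8 {reed, yew, moss, iris, fig, sage, ash, cedar}.
  Root sage: left subtree has 5 nodes {reed, yew, moss, iris, fig}, right has 2 {ash, cedar}.
    Root moss: left subtree has 2 nodes {reed, yew}, right has 2 {iris, fig}.
      Root reed: left subtree has 0 nodes { }, right has 1 {yew}.
      Root iris: left subtree has 0 nodes { }, right has 1 {fig}.
    Root cedar: left subtree has 1 node {ash}, right has 0 { }.

lime, sage, moss, reed, yew, iris, fig, cedar, ash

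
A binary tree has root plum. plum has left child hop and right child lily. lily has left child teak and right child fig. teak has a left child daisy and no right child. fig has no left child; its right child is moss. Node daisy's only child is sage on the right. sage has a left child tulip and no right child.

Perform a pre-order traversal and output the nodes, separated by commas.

Pre-order visits the node, then its left subtree, then its right subtree.
Visit plum.
At plum: go left to hop.
  hop is a leaf — visit hop.
At plum: go right to lily.
  Visit lily.
  At lily: go left to teak.
    Visit teak.
    At teak: go left to daisy.
      Visit daisy.
      At daisy: no left child.
      At daisy: go right to sage.
        Visit sage.
        At sage: go left to tulip.
          tulip is a leaf — visit tulip.
        At sage: no right child.
    At teak: no right child.
  At lily: go right to fig.
    Visit fig.
    At fig: no left child.
    At fig: go right to moss.
      moss is a leaf — visit moss.

plum, hop, lily, teak, daisy, sage, tulip, fig, moss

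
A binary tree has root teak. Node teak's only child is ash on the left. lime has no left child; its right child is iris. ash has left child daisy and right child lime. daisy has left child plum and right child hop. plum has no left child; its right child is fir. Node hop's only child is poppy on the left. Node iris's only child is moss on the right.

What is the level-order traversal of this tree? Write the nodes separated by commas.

Level-order visits nodes level by level from the root, left to right within each level.
Level 0: teak
Level 1: ash
Level 2: daisy, lime
Level 3: plum, hop, iris
Level 4: fir, poppy, moss

teak, ash, daisy, lime, plum, hop, iris, fir, poppy, moss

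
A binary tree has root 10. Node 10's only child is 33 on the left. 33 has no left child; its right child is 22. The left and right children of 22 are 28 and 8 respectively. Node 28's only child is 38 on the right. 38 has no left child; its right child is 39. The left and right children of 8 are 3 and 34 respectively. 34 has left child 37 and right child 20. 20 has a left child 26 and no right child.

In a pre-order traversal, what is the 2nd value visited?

Pre-order visits the node, then its left subtree, then its right subtree.
Visit 10.
At 10: go left to 33.
  Visit 33.
  At 33: no left child.
  At 33: go right to 22.
    Visit 22.
    At 22: go left to 28.
      Visit 28.
      At 28: no left child.
      At 28: go right to 38.
        Visit 38.
        At 38: no left child.
        At 38: go right to 39.
          39 is a leaf — visit 39.
    At 22: go right to 8.
      Visit 8.
      At 8: go left to 3.
        3 is a leaf — visit 3.
      At 8: go right to 34.
        Visit 34.
        At 34: go left to 37.
          37 is a leaf — visit 37.
        At 34: go right to 20.
          Visit 20.
          At 20: go left to 26.
            26 is a leaf — visit 26.
          At 20: no right child.
At 10: no right child.
Full pre-order sequence: 10, 33, 22, 28, 38, 39, 8, 3, 34, 37, 20, 26.

33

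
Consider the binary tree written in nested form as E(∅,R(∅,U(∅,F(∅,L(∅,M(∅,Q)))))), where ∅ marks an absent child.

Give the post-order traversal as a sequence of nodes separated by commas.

Post-order visits the left subtree, then the right subtree, then the node.
At E: no left child.
At E: go right to R.
  At R: no left child.
  At R: go right to U.
    At U: no left child.
    At U: go right to F.
      At F: no left child.
      At F: go right to L.
        At L: no left child.
        At L: go right to M.
          At M: no left child.
          At M: go right to Q.
            Q is a leaf — visit Q.
          Visit M.
        Visit L.
      Visit F.
    Visit U.
  Visit R.
Visit E.

Q, M, L, F, U, R, E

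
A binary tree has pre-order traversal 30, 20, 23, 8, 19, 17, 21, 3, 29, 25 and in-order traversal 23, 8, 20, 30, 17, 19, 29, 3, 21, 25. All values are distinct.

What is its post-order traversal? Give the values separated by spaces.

8 23 20 17 29 3 25 21 19 30

The first element of pre-order is the root; it splits in-order into left and right subtrees.
Root 30: left subtree has 3 nodes {23, 8, 20}, right has 6 {17, 19, 29, 3, 21, 25}.
  Root 20: left subtree has 2 nodes {23, 8}, right has 0 { }.
    Root 23: left subtree has 0 nodes { }, right has 1 {8}.
  Root 19: left subtree has 1 node {17}, right has 4 {29, 3, 21, 25}.
    Root 21: left subtree has 2 nodes {29, 3}, right has 1 {25}.
      Root 3: left subtree has 1 node {29}, right has 0 { }.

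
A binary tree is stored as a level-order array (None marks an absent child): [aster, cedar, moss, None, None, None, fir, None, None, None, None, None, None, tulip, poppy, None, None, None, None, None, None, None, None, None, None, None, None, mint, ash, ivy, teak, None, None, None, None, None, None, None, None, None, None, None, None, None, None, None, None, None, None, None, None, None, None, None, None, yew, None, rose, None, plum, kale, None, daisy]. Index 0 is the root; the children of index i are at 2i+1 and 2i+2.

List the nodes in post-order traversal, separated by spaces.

cedar yew mint rose ash tulip plum kale ivy daisy teak poppy fir moss aster

Post-order visits the left subtree, then the right subtree, then the node.
At aster: go left to cedar.
  cedar is a leaf — visit cedar.
At aster: go right to moss.
  At moss: no left child.
  At moss: go right to fir.
    At fir: go left to tulip.
      At tulip: go left to mint.
        At mint: go left to yew.
          yew is a leaf — visit yew.
        At mint: no right child.
        Visit mint.
      At tulip: go right to ash.
        At ash: go left to rose.
          rose is a leaf — visit rose.
        At ash: no right child.
        Visit ash.
      Visit tulip.
    At fir: go right to poppy.
      At poppy: go left to ivy.
        At ivy: go left to plum.
          plum is a leaf — visit plum.
        At ivy: go right to kale.
          kale is a leaf — visit kale.
        Visit ivy.
      At poppy: go right to teak.
        At teak: no left child.
        At teak: go right to daisy.
          daisy is a leaf — visit daisy.
        Visit teak.
      Visit poppy.
    Visit fir.
  Visit moss.
Visit aster.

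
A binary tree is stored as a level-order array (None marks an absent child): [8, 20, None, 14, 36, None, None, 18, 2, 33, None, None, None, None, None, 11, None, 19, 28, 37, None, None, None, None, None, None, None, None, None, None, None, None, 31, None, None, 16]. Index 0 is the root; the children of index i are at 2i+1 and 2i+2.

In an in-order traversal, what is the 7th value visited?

In-order visits the left subtree, then the node, then the right subtree.
At 8: go left to 20.
  At 20: go left to 14.
    At 14: go left to 18.
      At 18: go left to 11.
        At 11: no left child.
        Visit 11.
        At 11: go right to 31.
          31 is a leaf — visit 31.
      Visit 18.
      At 18: no right child.
    Visit 14.
    At 14: go right to 2.
      At 2: go left to 19.
        At 19: go left to 16.
          16 is a leaf — visit 16.
        Visit 19.
        At 19: no right child.
      Visit 2.
      At 2: go right to 28.
        28 is a leaf — visit 28.
  Visit 20.
  At 20: go right to 36.
    At 36: go left to 33.
      At 33: go left to 37.
        37 is a leaf — visit 37.
      Visit 33.
      At 33: no right child.
    Visit 36.
    At 36: no right child.
Visit 8.
At 8: no right child.
Full in-order sequence: 11, 31, 18, 14, 16, 19, 2, 28, 20, 37, 33, 36, 8.

2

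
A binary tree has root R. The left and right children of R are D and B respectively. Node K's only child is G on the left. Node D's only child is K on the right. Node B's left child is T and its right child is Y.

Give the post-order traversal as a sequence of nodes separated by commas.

Post-order visits the left subtree, then the right subtree, then the node.
At R: go left to D.
  At D: no left child.
  At D: go right to K.
    At K: go left to G.
      G is a leaf — visit G.
    At K: no right child.
    Visit K.
  Visit D.
At R: go right to B.
  At B: go left to T.
    T is a leaf — visit T.
  At B: go right to Y.
    Y is a leaf — visit Y.
  Visit B.
Visit R.

G, K, D, T, Y, B, R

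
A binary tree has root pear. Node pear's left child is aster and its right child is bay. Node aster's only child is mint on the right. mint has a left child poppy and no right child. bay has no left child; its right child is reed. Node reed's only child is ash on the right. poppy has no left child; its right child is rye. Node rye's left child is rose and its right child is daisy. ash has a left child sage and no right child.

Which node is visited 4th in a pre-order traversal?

Pre-order visits the node, then its left subtree, then its right subtree.
Visit pear.
At pear: go left to aster.
  Visit aster.
  At aster: no left child.
  At aster: go right to mint.
    Visit mint.
    At mint: go left to poppy.
      Visit poppy.
      At poppy: no left child.
      At poppy: go right to rye.
        Visit rye.
        At rye: go left to rose.
          rose is a leaf — visit rose.
        At rye: go right to daisy.
          daisy is a leaf — visit daisy.
    At mint: no right child.
At pear: go right to bay.
  Visit bay.
  At bay: no left child.
  At bay: go right to reed.
    Visit reed.
    At reed: no left child.
    At reed: go right to ash.
      Visit ash.
      At ash: go left to sage.
        sage is a leaf — visit sage.
      At ash: no right child.
Full pre-order sequence: pear, aster, mint, poppy, rye, rose, daisy, bay, reed, ash, sage.

poppy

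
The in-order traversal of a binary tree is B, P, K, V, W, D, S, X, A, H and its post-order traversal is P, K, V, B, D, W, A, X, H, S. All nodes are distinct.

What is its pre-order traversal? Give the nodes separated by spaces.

The last element of post-order is the root; it splits in-order into left and right subtrees.
Root S: left subtree has 6 nodes {B, P, K, V, W, D}, right has 3 {X, A, H}.
  Root W: left subtree has 4 nodes {B, P, K, V}, right has 1 {D}.
    Root B: left subtree has 0 nodes { }, right has 3 {P, K, V}.
      Root V: left subtree has 2 nodes {P, K}, right has 0 { }.
        Root K: left subtree has 1 node {P}, right has 0 { }.
  Root H: left subtree has 2 nodes {X, A}, right has 0 { }.
    Root X: left subtree has 0 nodes { }, right has 1 {A}.

S W B V K P D H X A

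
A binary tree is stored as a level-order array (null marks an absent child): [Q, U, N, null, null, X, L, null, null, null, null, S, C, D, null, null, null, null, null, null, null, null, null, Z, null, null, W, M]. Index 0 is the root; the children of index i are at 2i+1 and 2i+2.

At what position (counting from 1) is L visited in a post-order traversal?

9

Post-order visits the left subtree, then the right subtree, then the node.
At Q: go left to U.
  U is a leaf — visit U.
At Q: go right to N.
  At N: go left to X.
    At X: go left to S.
      At S: go left to Z.
        Z is a leaf — visit Z.
      At S: no right child.
      Visit S.
    At X: go right to C.
      At C: no left child.
      At C: go right to W.
        W is a leaf — visit W.
      Visit C.
    Visit X.
  At N: go right to L.
    At L: go left to D.
      At D: go left to M.
        M is a leaf — visit M.
      At D: no right child.
      Visit D.
    At L: no right child.
    Visit L.
  Visit N.
Visit Q.
Full post-order sequence: U, Z, S, W, C, X, M, D, L, N, Q.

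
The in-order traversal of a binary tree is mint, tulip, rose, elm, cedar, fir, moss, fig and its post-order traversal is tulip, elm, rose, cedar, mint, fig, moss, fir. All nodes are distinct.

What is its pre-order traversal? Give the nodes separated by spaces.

The last element of post-order is the root; it splits in-order into left and right subtrees.
Root fir: left subtree has 5 nodes {mint, tulip, rose, elm, cedar}, right has 2 {moss, fig}.
  Root mint: left subtree has 0 nodes { }, right has 4 {tulip, rose, elm, cedar}.
    Root cedar: left subtree has 3 nodes {tulip, rose, elm}, right has 0 { }.
      Root rose: left subtree has 1 node {tulip}, right has 1 {elm}.
  Root moss: left subtree has 0 nodes { }, right has 1 {fig}.

fir mint cedar rose tulip elm moss fig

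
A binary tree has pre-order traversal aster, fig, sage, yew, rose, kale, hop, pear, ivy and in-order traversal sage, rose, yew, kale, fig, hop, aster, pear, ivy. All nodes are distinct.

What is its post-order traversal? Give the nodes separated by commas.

The first element of pre-order is the root; it splits in-order into left and right subtrees.
Root aster: left subtree has 6 nodes {sage, rose, yew, kale, fig, hop}, right has 2 {pear, ivy}.
  Root fig: left subtree has 4 nodes {sage, rose, yew, kale}, right has 1 {hop}.
    Root sage: left subtree has 0 nodes { }, right has 3 {rose, yew, kale}.
      Root yew: left subtree has 1 node {rose}, right has 1 {kale}.
  Root pear: left subtree has 0 nodes { }, right has 1 {ivy}.

rose, kale, yew, sage, hop, fig, ivy, pear, aster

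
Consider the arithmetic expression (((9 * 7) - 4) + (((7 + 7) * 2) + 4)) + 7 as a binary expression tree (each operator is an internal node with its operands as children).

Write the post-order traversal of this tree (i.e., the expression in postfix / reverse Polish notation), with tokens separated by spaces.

Post-order on an expression tree gives postfix notation: for each operator, emit left operand, right operand, then the operator.

9 7 * 4 - 7 7 + 2 * 4 + + 7 +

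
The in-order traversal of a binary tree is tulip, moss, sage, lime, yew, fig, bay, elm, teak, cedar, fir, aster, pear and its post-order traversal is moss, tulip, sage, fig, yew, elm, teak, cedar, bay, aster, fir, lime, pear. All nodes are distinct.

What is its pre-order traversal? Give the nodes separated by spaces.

pear lime sage tulip moss fir bay yew fig cedar teak elm aster

The last element of post-order is the root; it splits in-order into left and right subtrees.
Root pear: left subtree has 12 nodes {tulip, moss, sage, lime, yew, fig, bay, elm, teak, cedar, fir, aster}, right has 0 { }.
  Root lime: left subtree has 3 nodes {tulip, moss, sage}, right has 8 {yew, fig, bay, elm, teak, cedar, fir, aster}.
    Root sage: left subtree has 2 nodes {tulip, moss}, right has 0 { }.
      Root tulip: left subtree has 0 nodes { }, right has 1 {moss}.
    Root fir: left subtree has 6 nodes {yew, fig, bay, elm, teak, cedar}, right has 1 {aster}.
      Root bay: left subtree has 2 nodes {yew, fig}, right has 3 {elm, teak, cedar}.
        Root yew: left subtree has 0 nodes { }, right has 1 {fig}.
        Root cedar: left subtree has 2 nodes {elm, teak}, right has 0 { }.
          Root teak: left subtree has 1 node {elm}, right has 0 { }.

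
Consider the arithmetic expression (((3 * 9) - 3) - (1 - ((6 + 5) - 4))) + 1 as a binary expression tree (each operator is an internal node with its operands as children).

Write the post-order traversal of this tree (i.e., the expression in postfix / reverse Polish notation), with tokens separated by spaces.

Post-order on an expression tree gives postfix notation: for each operator, emit left operand, right operand, then the operator.

3 9 * 3 - 1 6 5 + 4 - - - 1 +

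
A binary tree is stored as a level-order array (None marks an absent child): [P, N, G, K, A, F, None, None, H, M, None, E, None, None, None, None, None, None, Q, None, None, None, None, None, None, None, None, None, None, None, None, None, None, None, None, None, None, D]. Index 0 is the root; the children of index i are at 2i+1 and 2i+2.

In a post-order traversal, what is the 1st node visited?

Post-order visits the left subtree, then the right subtree, then the node.
At P: go left to N.
  At N: go left to K.
    At K: no left child.
    At K: go right to H.
      At H: no left child.
      At H: go right to Q.
        At Q: go left to D.
          D is a leaf — visit D.
        At Q: no right child.
        Visit Q.
      Visit H.
    Visit K.
  At N: go right to A.
    At A: go left to M.
      M is a leaf — visit M.
    At A: no right child.
    Visit A.
  Visit N.
At P: go right to G.
  At G: go left to F.
    At F: go left to E.
      E is a leaf — visit E.
    At F: no right child.
    Visit F.
  At G: no right child.
  Visit G.
Visit P.
Full post-order sequence: D, Q, H, K, M, A, N, E, F, G, P.

D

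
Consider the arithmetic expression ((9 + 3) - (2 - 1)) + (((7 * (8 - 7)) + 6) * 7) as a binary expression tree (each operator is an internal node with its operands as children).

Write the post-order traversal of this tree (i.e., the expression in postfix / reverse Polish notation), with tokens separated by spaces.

Post-order on an expression tree gives postfix notation: for each operator, emit left operand, right operand, then the operator.

9 3 + 2 1 - - 7 8 7 - * 6 + 7 * +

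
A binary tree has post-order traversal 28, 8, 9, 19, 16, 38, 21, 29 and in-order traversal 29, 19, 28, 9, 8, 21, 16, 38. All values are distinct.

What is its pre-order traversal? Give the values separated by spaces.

The last element of post-order is the root; it splits in-order into left and right subtrees.
Root 29: left subtree has 0 nodes { }, right has 7 {19, 28, 9, 8, 21, 16, 38}.
  Root 21: left subtree has 4 nodes {19, 28, 9, 8}, right has 2 {16, 38}.
    Root 19: left subtree has 0 nodes { }, right has 3 {28, 9, 8}.
      Root 9: left subtree has 1 node {28}, right has 1 {8}.
    Root 38: left subtree has 1 node {16}, right has 0 { }.

29 21 19 9 28 8 38 16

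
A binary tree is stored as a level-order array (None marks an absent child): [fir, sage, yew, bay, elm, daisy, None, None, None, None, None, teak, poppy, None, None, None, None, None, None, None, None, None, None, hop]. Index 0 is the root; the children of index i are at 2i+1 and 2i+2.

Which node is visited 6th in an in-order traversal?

teak

In-order visits the left subtree, then the node, then the right subtree.
At fir: go left to sage.
  At sage: go left to bay.
    bay is a leaf — visit bay.
  Visit sage.
  At sage: go right to elm.
    elm is a leaf — visit elm.
Visit fir.
At fir: go right to yew.
  At yew: go left to daisy.
    At daisy: go left to teak.
      At teak: go left to hop.
        hop is a leaf — visit hop.
      Visit teak.
      At teak: no right child.
    Visit daisy.
    At daisy: go right to poppy.
      poppy is a leaf — visit poppy.
  Visit yew.
  At yew: no right child.
Full in-order sequence: bay, sage, elm, fir, hop, teak, daisy, poppy, yew.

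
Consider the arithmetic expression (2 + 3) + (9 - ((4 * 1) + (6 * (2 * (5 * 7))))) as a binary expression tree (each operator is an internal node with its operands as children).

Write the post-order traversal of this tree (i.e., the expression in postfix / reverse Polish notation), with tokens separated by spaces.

Post-order on an expression tree gives postfix notation: for each operator, emit left operand, right operand, then the operator.

2 3 + 9 4 1 * 6 2 5 7 * * * + - +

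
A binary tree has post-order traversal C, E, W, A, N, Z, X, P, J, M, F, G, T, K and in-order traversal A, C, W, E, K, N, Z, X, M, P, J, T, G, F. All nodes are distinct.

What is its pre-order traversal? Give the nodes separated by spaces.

The last element of post-order is the root; it splits in-order into left and right subtrees.
Root K: left subtree has 4 nodes {A, C, W, E}, right has 9 {N, Z, X, M, P, J, T, G, F}.
  Root A: left subtree has 0 nodes { }, right has 3 {C, W, E}.
    Root W: left subtree has 1 node {C}, right has 1 {E}.
  Root T: left subtree has 6 nodes {N, Z, X, M, P, J}, right has 2 {G, F}.
    Root M: left subtree has 3 nodes {N, Z, X}, right has 2 {P, J}.
      Root X: left subtree has 2 nodes {N, Z}, right has 0 { }.
        Root Z: left subtree has 1 node {N}, right has 0 { }.
      Root J: left subtree has 1 node {P}, right has 0 { }.
    Root G: left subtree has 0 nodes { }, right has 1 {F}.

K A W C E T M X Z N J P G F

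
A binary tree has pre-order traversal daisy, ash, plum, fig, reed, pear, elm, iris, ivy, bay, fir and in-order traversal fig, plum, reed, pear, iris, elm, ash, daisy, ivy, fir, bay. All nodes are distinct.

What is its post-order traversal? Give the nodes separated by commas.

The first element of pre-order is the root; it splits in-order into left and right subtrees.
Root daisy: left subtree has 7 nodes {fig, plum, reed, pear, iris, elm, ash}, right has 3 {ivy, fir, bay}.
  Root ash: left subtree has 6 nodes {fig, plum, reed, pear, iris, elm}, right has 0 { }.
    Root plum: left subtree has 1 node {fig}, right has 4 {reed, pear, iris, elm}.
      Root reed: left subtree has 0 nodes { }, right has 3 {pear, iris, elm}.
        Root pear: left subtree has 0 nodes { }, right has 2 {iris, elm}.
          Root elm: left subtree has 1 node {iris}, right has 0 { }.
  Root ivy: left subtree has 0 nodes { }, right has 2 {fir, bay}.
    Root bay: left subtree has 1 node {fir}, right has 0 { }.

fig, iris, elm, pear, reed, plum, ash, fir, bay, ivy, daisy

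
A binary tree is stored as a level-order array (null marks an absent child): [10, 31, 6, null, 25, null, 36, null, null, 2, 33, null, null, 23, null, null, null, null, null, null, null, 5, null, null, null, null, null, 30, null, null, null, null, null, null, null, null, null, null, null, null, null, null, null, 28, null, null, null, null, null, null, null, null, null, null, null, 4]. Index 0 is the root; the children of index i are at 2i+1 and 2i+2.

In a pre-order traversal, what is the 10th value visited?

23

Pre-order visits the node, then its left subtree, then its right subtree.
Visit 10.
At 10: go left to 31.
  Visit 31.
  At 31: no left child.
  At 31: go right to 25.
    Visit 25.
    At 25: go left to 2.
      2 is a leaf — visit 2.
    At 25: go right to 33.
      Visit 33.
      At 33: go left to 5.
        Visit 5.
        At 5: go left to 28.
          28 is a leaf — visit 28.
        At 5: no right child.
      At 33: no right child.
At 10: go right to 6.
  Visit 6.
  At 6: no left child.
  At 6: go right to 36.
    Visit 36.
    At 36: go left to 23.
      Visit 23.
      At 23: go left to 30.
        Visit 30.
        At 30: go left to 4.
          4 is a leaf — visit 4.
        At 30: no right child.
      At 23: no right child.
    At 36: no right child.
Full pre-order sequence: 10, 31, 25, 2, 33, 5, 28, 6, 36, 23, 30, 4.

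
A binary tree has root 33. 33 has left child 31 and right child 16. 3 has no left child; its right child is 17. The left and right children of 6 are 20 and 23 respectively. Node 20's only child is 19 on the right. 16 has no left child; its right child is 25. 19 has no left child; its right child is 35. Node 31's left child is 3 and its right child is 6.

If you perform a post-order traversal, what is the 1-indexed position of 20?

5

Post-order visits the left subtree, then the right subtree, then the node.
At 33: go left to 31.
  At 31: go left to 3.
    At 3: no left child.
    At 3: go right to 17.
      17 is a leaf — visit 17.
    Visit 3.
  At 31: go right to 6.
    At 6: go left to 20.
      At 20: no left child.
      At 20: go right to 19.
        At 19: no left child.
        At 19: go right to 35.
          35 is a leaf — visit 35.
        Visit 19.
      Visit 20.
    At 6: go right to 23.
      23 is a leaf — visit 23.
    Visit 6.
  Visit 31.
At 33: go right to 16.
  At 16: no left child.
  At 16: go right to 25.
    25 is a leaf — visit 25.
  Visit 16.
Visit 33.
Full post-order sequence: 17, 3, 35, 19, 20, 23, 6, 31, 25, 16, 33.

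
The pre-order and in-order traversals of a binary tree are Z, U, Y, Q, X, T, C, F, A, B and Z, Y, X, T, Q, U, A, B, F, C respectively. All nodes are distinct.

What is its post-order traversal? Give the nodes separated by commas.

T, X, Q, Y, B, A, F, C, U, Z

The first element of pre-order is the root; it splits in-order into left and right subtrees.
Root Z: left subtree has 0 nodes { }, right has 9 {Y, X, T, Q, U, A, B, F, C}.
  Root U: left subtree has 4 nodes {Y, X, T, Q}, right has 4 {A, B, F, C}.
    Root Y: left subtree has 0 nodes { }, right has 3 {X, T, Q}.
      Root Q: left subtree has 2 nodes {X, T}, right has 0 { }.
        Root X: left subtree has 0 nodes { }, right has 1 {T}.
    Root C: left subtree has 3 nodes {A, B, F}, right has 0 { }.
      Root F: left subtree has 2 nodes {A, B}, right has 0 { }.
        Root A: left subtree has 0 nodes { }, right has 1 {B}.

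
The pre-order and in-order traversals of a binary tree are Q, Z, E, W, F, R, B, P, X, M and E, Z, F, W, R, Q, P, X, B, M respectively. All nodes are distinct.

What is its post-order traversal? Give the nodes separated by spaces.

The first element of pre-order is the root; it splits in-order into left and right subtrees.
Root Q: left subtree has 5 nodes {E, Z, F, W, R}, right has 4 {P, X, B, M}.
  Root Z: left subtree has 1 node {E}, right has 3 {F, W, R}.
    Root W: left subtree has 1 node {F}, right has 1 {R}.
  Root B: left subtree has 2 nodes {P, X}, right has 1 {M}.
    Root P: left subtree has 0 nodes { }, right has 1 {X}.

E F R W Z X P M B Q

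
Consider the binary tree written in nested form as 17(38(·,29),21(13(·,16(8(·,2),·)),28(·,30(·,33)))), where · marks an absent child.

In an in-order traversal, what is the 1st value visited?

In-order visits the left subtree, then the node, then the right subtree.
At 17: go left to 38.
  At 38: no left child.
  Visit 38.
  At 38: go right to 29.
    29 is a leaf — visit 29.
Visit 17.
At 17: go right to 21.
  At 21: go left to 13.
    At 13: no left child.
    Visit 13.
    At 13: go right to 16.
      At 16: go left to 8.
        At 8: no left child.
        Visit 8.
        At 8: go right to 2.
          2 is a leaf — visit 2.
      Visit 16.
      At 16: no right child.
  Visit 21.
  At 21: go right to 28.
    At 28: no left child.
    Visit 28.
    At 28: go right to 30.
      At 30: no left child.
      Visit 30.
      At 30: go right to 33.
        33 is a leaf — visit 33.
Full in-order sequence: 38, 29, 17, 13, 8, 2, 16, 21, 28, 30, 33.

38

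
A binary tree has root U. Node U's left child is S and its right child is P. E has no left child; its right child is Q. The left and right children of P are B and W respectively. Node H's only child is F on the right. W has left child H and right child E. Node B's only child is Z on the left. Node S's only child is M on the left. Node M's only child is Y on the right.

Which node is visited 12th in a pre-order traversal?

Pre-order visits the node, then its left subtree, then its right subtree.
Visit U.
At U: go left to S.
  Visit S.
  At S: go left to M.
    Visit M.
    At M: no left child.
    At M: go right to Y.
      Y is a leaf — visit Y.
  At S: no right child.
At U: go right to P.
  Visit P.
  At P: go left to B.
    Visit B.
    At B: go left to Z.
      Z is a leaf — visit Z.
    At B: no right child.
  At P: go right to W.
    Visit W.
    At W: go left to H.
      Visit H.
      At H: no left child.
      At H: go right to F.
        F is a leaf — visit F.
    At W: go right to E.
      Visit E.
      At E: no left child.
      At E: go right to Q.
        Q is a leaf — visit Q.
Full pre-order sequence: U, S, M, Y, P, B, Z, W, H, F, E, Q.

Q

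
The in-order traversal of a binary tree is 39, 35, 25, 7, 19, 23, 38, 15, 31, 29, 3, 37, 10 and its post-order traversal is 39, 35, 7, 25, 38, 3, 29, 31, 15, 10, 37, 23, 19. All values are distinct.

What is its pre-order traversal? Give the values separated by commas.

The last element of post-order is the root; it splits in-order into left and right subtrees.
Root 19: left subtree has 4 nodes {39, 35, 25, 7}, right has 8 {23, 38, 15, 31, 29, 3, 37, 10}.
  Root 25: left subtree has 2 nodes {39, 35}, right has 1 {7}.
    Root 35: left subtree has 1 node {39}, right has 0 { }.
  Root 23: left subtree has 0 nodes { }, right has 7 {38, 15, 31, 29, 3, 37, 10}.
    Root 37: left subtree has 5 nodes {38, 15, 31, 29, 3}, right has 1 {10}.
      Root 15: left subtree has 1 node {38}, right has 3 {31, 29, 3}.
        Root 31: left subtree has 0 nodes { }, right has 2 {29, 3}.
          Root 29: left subtree has 0 nodes { }, right has 1 {3}.

19, 25, 35, 39, 7, 23, 37, 15, 38, 31, 29, 3, 10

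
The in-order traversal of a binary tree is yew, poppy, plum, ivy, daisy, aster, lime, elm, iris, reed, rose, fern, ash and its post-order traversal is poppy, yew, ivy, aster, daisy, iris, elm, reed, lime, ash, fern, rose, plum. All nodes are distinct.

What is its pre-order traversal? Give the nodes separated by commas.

plum, yew, poppy, rose, lime, daisy, ivy, aster, reed, elm, iris, fern, ash

The last element of post-order is the root; it splits in-order into left and right subtrees.
Root plum: left subtree has 2 nodes {yew, poppy}, right has 10 {ivy, daisy, aster, lime, elm, iris, reed, rose, fern, ash}.
  Root yew: left subtree has 0 nodes { }, right has 1 {poppy}.
  Root rose: left subtree has 7 nodes {ivy, daisy, aster, lime, elm, iris, reed}, right has 2 {fern, ash}.
    Root lime: left subtree has 3 nodes {ivy, daisy, aster}, right has 3 {elm, iris, reed}.
      Root daisy: left subtree has 1 node {ivy}, right has 1 {aster}.
      Root reed: left subtree has 2 nodes {elm, iris}, right has 0 { }.
        Root elm: left subtree has 0 nodes { }, right has 1 {iris}.
    Root fern: left subtree has 0 nodes { }, right has 1 {ash}.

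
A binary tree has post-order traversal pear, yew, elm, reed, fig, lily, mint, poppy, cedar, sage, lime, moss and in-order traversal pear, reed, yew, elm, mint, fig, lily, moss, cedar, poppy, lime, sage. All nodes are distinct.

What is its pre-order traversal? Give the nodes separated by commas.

The last element of post-order is the root; it splits in-order into left and right subtrees.
Root moss: left subtree has 7 nodes {pear, reed, yew, elm, mint, fig, lily}, right has 4 {cedar, poppy, lime, sage}.
  Root mint: left subtree has 4 nodes {pear, reed, yew, elm}, right has 2 {fig, lily}.
    Root reed: left subtree has 1 node {pear}, right has 2 {yew, elm}.
      Root elm: left subtree has 1 node {yew}, right has 0 { }.
    Root lily: left subtree has 1 node {fig}, right has 0 { }.
  Root lime: left subtree has 2 nodes {cedar, poppy}, right has 1 {sage}.
    Root cedar: left subtree has 0 nodes { }, right has 1 {poppy}.

moss, mint, reed, pear, elm, yew, lily, fig, lime, cedar, poppy, sage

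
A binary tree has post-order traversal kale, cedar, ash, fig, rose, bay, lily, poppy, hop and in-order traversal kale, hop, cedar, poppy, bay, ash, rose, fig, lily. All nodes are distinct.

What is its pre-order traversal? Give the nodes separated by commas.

hop, kale, poppy, cedar, lily, bay, rose, ash, fig

The last element of post-order is the root; it splits in-order into left and right subtrees.
Root hop: left subtree has 1 node {kale}, right has 7 {cedar, poppy, bay, ash, rose, fig, lily}.
  Root poppy: left subtree has 1 node {cedar}, right has 5 {bay, ash, rose, fig, lily}.
    Root lily: left subtree has 4 nodes {bay, ash, rose, fig}, right has 0 { }.
      Root bay: left subtree has 0 nodes { }, right has 3 {ash, rose, fig}.
        Root rose: left subtree has 1 node {ash}, right has 1 {fig}.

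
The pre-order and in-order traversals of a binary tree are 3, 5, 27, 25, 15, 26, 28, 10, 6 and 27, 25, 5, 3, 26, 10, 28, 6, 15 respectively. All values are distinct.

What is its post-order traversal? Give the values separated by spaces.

The first element of pre-order is the root; it splits in-order into left and right subtrees.
Root 3: left subtree has 3 nodes {27, 25, 5}, right has 5 {26, 10, 28, 6, 15}.
  Root 5: left subtree has 2 nodes {27, 25}, right has 0 { }.
    Root 27: left subtree has 0 nodes { }, right has 1 {25}.
  Root 15: left subtree has 4 nodes {26, 10, 28, 6}, right has 0 { }.
    Root 26: left subtree has 0 nodes { }, right has 3 {10, 28, 6}.
      Root 28: left subtree has 1 node {10}, right has 1 {6}.

25 27 5 10 6 28 26 15 3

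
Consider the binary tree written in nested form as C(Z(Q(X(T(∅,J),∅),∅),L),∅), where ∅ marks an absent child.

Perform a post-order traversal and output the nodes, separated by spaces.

J T X Q L Z C

Post-order visits the left subtree, then the right subtree, then the node.
At C: go left to Z.
  At Z: go left to Q.
    At Q: go left to X.
      At X: go left to T.
        At T: no left child.
        At T: go right to J.
          J is a leaf — visit J.
        Visit T.
      At X: no right child.
      Visit X.
    At Q: no right child.
    Visit Q.
  At Z: go right to L.
    L is a leaf — visit L.
  Visit Z.
At C: no right child.
Visit C.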